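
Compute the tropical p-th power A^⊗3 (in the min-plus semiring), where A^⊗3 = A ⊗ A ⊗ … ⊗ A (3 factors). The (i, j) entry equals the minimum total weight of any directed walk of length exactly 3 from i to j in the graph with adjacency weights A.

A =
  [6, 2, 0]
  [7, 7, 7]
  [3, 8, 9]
A^⊗3 =
  [9, 5, 3]
  [10, 12, 10]
  [6, 11, 9]

Each entry (A^⊗3)_ij equals the minimum over all length-3 walks i = v_0 → v_1 → … → v_3 = j of Σ_t A[v_t][v_{t+1}]. For example, for (i, j) = (0, 2) we minimise over 9 possible intermediate vertex sequences; the minimum is 3, attained along the walk 0 → 2 → 0 → 2.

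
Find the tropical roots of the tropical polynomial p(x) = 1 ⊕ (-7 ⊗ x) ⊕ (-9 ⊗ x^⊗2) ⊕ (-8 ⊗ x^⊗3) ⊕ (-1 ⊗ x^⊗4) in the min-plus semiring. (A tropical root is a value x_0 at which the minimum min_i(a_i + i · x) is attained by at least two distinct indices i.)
Roots: {-7, -1, 2, 8}

Each tropical root is a break point of the lower envelope of the lines y = a_i + i · x (there are 5 lines, with slopes 0, 1, ..., 4). Only the lines that attain the minimum somewhere contribute to roots; other lines are dominated. Here the surviving (envelope) indices are i = 4, i = 3, i = 2, i = 1, i = 0.
Intersections between consecutive envelope lines give the roots: for adjacent envelope indices i < j the intersection is x = (a_i − a_j) / (j − i). Reading off the sorted break points: {-7, -1, 2, 8}.
Verification: at each break x_0, at least two indices attain the minimum of min_i(a_i + i · x_0).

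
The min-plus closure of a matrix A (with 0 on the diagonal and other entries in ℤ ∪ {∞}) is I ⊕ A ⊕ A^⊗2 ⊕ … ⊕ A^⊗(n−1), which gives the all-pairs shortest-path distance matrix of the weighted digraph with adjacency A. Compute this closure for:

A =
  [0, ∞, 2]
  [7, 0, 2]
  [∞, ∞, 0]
Closure =
  [0, ∞, 2]
  [7, 0, 2]
  [∞, ∞, 0]

This is the Floyd-Warshall all-pairs shortest-path computation. For each intermediate vertex k = 0, 1, …, 2, update dist[i][j] ← min(dist[i][j], dist[i][k] + dist[k][j]). The final matrix gives, for each (i, j), the minimum total weight of any directed path from i to j (possibly empty when i = j).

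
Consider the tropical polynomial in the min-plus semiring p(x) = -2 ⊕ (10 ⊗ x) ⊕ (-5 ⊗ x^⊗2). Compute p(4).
p(4) = -2

A tropical monomial a ⊗ x^⊗i evaluates to a + i · x. Evaluating each term at x = 4:
  Term 0 contributes -2 + 0 · 4 = -2
  Term 1 contributes 10 + 1 · 4 = 14
  Term 2 contributes -5 + 2 · 4 = 3
p(4) = ⊕ of these = min[-2, 14, 3] = -2.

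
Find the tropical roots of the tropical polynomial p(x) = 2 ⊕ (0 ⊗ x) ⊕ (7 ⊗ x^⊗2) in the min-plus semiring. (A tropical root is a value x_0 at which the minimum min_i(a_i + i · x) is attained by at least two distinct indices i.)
Roots: {-7, 2}

Each tropical root is a break point of the lower envelope of the lines y = a_i + i · x (there are 3 lines, with slopes 0, 1, ..., 2). Only the lines that attain the minimum somewhere contribute to roots; other lines are dominated. Here the surviving (envelope) indices are i = 2, i = 1, i = 0.
Intersections between consecutive envelope lines give the roots: for adjacent envelope indices i < j the intersection is x = (a_i − a_j) / (j − i). Reading off the sorted break points: {-7, 2}.
Verification: at each break x_0, at least two indices attain the minimum of min_i(a_i + i · x_0).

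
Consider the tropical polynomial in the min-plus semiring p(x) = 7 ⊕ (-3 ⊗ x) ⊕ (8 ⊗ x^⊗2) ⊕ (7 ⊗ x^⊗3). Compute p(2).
p(2) = -1

A tropical monomial a ⊗ x^⊗i evaluates to a + i · x. Evaluating each term at x = 2:
  Term 0 contributes 7 + 0 · 2 = 7
  Term 1 contributes -3 + 1 · 2 = -1
  Term 2 contributes 8 + 2 · 2 = 12
  Term 3 contributes 7 + 3 · 2 = 13
p(2) = ⊕ of these = min[7, -1, 12, 13] = -1.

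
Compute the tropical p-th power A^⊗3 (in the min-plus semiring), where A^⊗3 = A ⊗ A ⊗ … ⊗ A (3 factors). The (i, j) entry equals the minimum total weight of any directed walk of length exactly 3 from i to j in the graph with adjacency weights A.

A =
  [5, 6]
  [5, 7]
A^⊗3 =
  [15, 16]
  [15, 16]

Each entry (A^⊗3)_ij equals the minimum over all length-3 walks i = v_0 → v_1 → … → v_3 = j of Σ_t A[v_t][v_{t+1}]. For example, for (i, j) = (0, 1) we minimise over 4 possible intermediate vertex sequences; the minimum is 16, attained along the walk 0 → 0 → 0 → 1.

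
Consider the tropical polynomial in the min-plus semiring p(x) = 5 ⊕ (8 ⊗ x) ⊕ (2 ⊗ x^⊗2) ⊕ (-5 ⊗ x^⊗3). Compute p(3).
p(3) = 4

A tropical monomial a ⊗ x^⊗i evaluates to a + i · x. Evaluating each term at x = 3:
  Term 0 contributes 5 + 0 · 3 = 5
  Term 1 contributes 8 + 1 · 3 = 11
  Term 2 contributes 2 + 2 · 3 = 8
  Term 3 contributes -5 + 3 · 3 = 4
p(3) = ⊕ of these = min[5, 11, 8, 4] = 4.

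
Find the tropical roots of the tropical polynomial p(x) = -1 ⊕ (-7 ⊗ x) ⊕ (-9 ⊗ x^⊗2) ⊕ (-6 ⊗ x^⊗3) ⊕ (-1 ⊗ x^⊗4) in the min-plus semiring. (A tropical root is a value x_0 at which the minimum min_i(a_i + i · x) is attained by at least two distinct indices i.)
Roots: {-5, -3, 2, 6}

Each tropical root is a break point of the lower envelope of the lines y = a_i + i · x (there are 5 lines, with slopes 0, 1, ..., 4). Only the lines that attain the minimum somewhere contribute to roots; other lines are dominated. Here the surviving (envelope) indices are i = 4, i = 3, i = 2, i = 1, i = 0.
Intersections between consecutive envelope lines give the roots: for adjacent envelope indices i < j the intersection is x = (a_i − a_j) / (j − i). Reading off the sorted break points: {-5, -3, 2, 6}.
Verification: at each break x_0, at least two indices attain the minimum of min_i(a_i + i · x_0).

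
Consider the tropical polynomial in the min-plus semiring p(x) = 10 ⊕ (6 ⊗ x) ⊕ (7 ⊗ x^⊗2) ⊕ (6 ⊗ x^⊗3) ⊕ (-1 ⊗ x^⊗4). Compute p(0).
p(0) = -1

A tropical monomial a ⊗ x^⊗i evaluates to a + i · x. Evaluating each term at x = 0:
  Term 0 contributes 10 + 0 · 0 = 10
  Term 1 contributes 6 + 1 · 0 = 6
  Term 2 contributes 7 + 2 · 0 = 7
  Term 3 contributes 6 + 3 · 0 = 6
  Term 4 contributes -1 + 4 · 0 = -1
p(0) = ⊕ of these = min[10, 6, 7, 6, -1] = -1.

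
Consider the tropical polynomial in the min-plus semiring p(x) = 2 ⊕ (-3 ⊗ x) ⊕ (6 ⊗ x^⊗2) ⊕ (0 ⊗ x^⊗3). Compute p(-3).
p(-3) = -9

A tropical monomial a ⊗ x^⊗i evaluates to a + i · x. Evaluating each term at x = -3:
  Term 0 contributes 2 + 0 · -3 = 2
  Term 1 contributes -3 + 1 · -3 = -6
  Term 2 contributes 6 + 2 · -3 = 0
  Term 3 contributes 0 + 3 · -3 = -9
p(-3) = ⊕ of these = min[2, -6, 0, -9] = -9.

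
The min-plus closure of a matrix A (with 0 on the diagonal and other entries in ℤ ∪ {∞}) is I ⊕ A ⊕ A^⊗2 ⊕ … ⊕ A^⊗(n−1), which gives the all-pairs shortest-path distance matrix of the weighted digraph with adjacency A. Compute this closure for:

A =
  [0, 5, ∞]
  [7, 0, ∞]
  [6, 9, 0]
Closure =
  [0, 5, ∞]
  [7, 0, ∞]
  [6, 9, 0]

This is the Floyd-Warshall all-pairs shortest-path computation. For each intermediate vertex k = 0, 1, …, 2, update dist[i][j] ← min(dist[i][j], dist[i][k] + dist[k][j]). The final matrix gives, for each (i, j), the minimum total weight of any directed path from i to j (possibly empty when i = j).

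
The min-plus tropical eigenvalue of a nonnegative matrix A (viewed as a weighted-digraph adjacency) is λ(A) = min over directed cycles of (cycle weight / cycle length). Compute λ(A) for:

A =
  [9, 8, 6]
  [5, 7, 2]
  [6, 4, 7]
λ(A) = 3

Enumerate directed cycles and compute their means (weight / length). Sample:
  cycle 0 → 0: weight = 9, length = 1, mean = 9/1 ≈ 9.000
  cycle 1 → 1: weight = 7, length = 1, mean = 7/1 ≈ 7.000
  cycle 2 → 2: weight = 7, length = 1, mean = 7/1 ≈ 7.000
  cycle 0 → 1 → 0: weight = 13, length = 2, mean = 13/2 ≈ 6.500
  cycle 0 → 2 → 0: weight = 12, length = 2, mean = 12/2 ≈ 6.000
  cycle 1 → 0 → 1: weight = 13, length = 2, mean = 13/2 ≈ 6.500
Minimum mean = 3.000, attained e.g. along the cycle 1 → 2 → 1 with weight 6 and length 2. So λ(A) = 6/2 = 3.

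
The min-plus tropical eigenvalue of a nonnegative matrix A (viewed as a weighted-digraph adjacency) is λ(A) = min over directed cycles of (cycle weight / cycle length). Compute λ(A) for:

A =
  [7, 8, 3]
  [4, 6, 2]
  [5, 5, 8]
λ(A) = 7/2

Enumerate directed cycles and compute their means (weight / length). Sample:
  cycle 0 → 0: weight = 7, length = 1, mean = 7/1 ≈ 7.000
  cycle 1 → 1: weight = 6, length = 1, mean = 6/1 ≈ 6.000
  cycle 2 → 2: weight = 8, length = 1, mean = 8/1 ≈ 8.000
  cycle 0 → 1 → 0: weight = 12, length = 2, mean = 12/2 ≈ 6.000
  cycle 0 → 2 → 0: weight = 8, length = 2, mean = 8/2 ≈ 4.000
  cycle 1 → 0 → 1: weight = 12, length = 2, mean = 12/2 ≈ 6.000
Minimum mean = 3.500, attained e.g. along the cycle 1 → 2 → 1 with weight 7 and length 2. So λ(A) = 7/2 = 7/2.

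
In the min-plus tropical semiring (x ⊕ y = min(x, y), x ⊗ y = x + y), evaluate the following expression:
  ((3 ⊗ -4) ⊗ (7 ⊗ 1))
((3 ⊗ -4) ⊗ (7 ⊗ 1)) = 7

Expand innermost to outermost. Recall ⊕ takes the minimum of its arguments and ⊗ takes their sum. Working out the expression ((3 ⊗ -4) ⊗ (7 ⊗ 1)) gives 7.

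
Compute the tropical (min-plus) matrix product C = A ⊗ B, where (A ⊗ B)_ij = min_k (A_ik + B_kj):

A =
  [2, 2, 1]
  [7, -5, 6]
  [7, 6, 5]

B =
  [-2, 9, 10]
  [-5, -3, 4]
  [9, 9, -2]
A ⊗ B =
  [-3, -1, -1]
  [-10, -8, -1]
  [1, 3, 3]

Apply the min-plus product entry-by-entry:
  C[0][0] = min over k of (A[0][0] + B[0][0] = 2 + -2 = 0, A[0][1] + B[1][0] = 2 + -5 = -3, A[0][2] + B[2][0] = 1 + 9 = 10) = -3 (attained at k = 1)
  C[0][1] = min over k of (A[0][0] + B[0][1] = 2 + 9 = 11, A[0][1] + B[1][1] = 2 + -3 = -1, A[0][2] + B[2][1] = 1 + 9 = 10) = -1 (attained at k = 1)
  C[0][2] = min over k of (A[0][0] + B[0][2] = 2 + 10 = 12, A[0][1] + B[1][2] = 2 + 4 = 6, A[0][2] + B[2][2] = 1 + -2 = -1) = -1 (attained at k = 2)
  C[1][0] = min over k of (A[1][0] + B[0][0] = 7 + -2 = 5, A[1][1] + B[1][0] = -5 + -5 = -10, A[1][2] + B[2][0] = 6 + 9 = 15) = -10 (attained at k = 1)
  C[1][1] = min over k of (A[1][0] + B[0][1] = 7 + 9 = 16, A[1][1] + B[1][1] = -5 + -3 = -8, A[1][2] + B[2][1] = 6 + 9 = 15) = -8 (attained at k = 1)
  C[1][2] = min over k of (A[1][0] + B[0][2] = 7 + 10 = 17, A[1][1] + B[1][2] = -5 + 4 = -1, A[1][2] + B[2][2] = 6 + -2 = 4) = -1 (attained at k = 1)
  C[2][0] = min over k of (A[2][0] + B[0][0] = 7 + -2 = 5, A[2][1] + B[1][0] = 6 + -5 = 1, A[2][2] + B[2][0] = 5 + 9 = 14) = 1 (attained at k = 1)
  C[2][1] = min over k of (A[2][0] + B[0][1] = 7 + 9 = 16, A[2][1] + B[1][1] = 6 + -3 = 3, A[2][2] + B[2][1] = 5 + 9 = 14) = 3 (attained at k = 1)
  C[2][2] = min over k of (A[2][0] + B[0][2] = 7 + 10 = 17, A[2][1] + B[1][2] = 6 + 4 = 10, A[2][2] + B[2][2] = 5 + -2 = 3) = 3 (attained at k = 2)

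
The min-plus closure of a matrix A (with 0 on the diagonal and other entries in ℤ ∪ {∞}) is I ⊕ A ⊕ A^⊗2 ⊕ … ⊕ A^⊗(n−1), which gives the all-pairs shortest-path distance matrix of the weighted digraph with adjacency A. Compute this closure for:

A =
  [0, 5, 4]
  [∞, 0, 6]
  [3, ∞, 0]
Closure =
  [0, 5, 4]
  [9, 0, 6]
  [3, 8, 0]

This is the Floyd-Warshall all-pairs shortest-path computation. For each intermediate vertex k = 0, 1, …, 2, update dist[i][j] ← min(dist[i][j], dist[i][k] + dist[k][j]). The final matrix gives, for each (i, j), the minimum total weight of any directed path from i to j (possibly empty when i = j).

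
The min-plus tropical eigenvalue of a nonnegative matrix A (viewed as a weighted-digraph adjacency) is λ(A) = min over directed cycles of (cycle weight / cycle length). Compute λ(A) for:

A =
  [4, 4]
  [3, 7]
λ(A) = 7/2

Enumerate directed cycles and compute their means (weight / length). Sample:
  cycle 0 → 0: weight = 4, length = 1, mean = 4/1 ≈ 4.000
  cycle 1 → 1: weight = 7, length = 1, mean = 7/1 ≈ 7.000
  cycle 0 → 1 → 0: weight = 7, length = 2, mean = 7/2 ≈ 3.500
  cycle 1 → 0 → 1: weight = 7, length = 2, mean = 7/2 ≈ 3.500
Minimum mean = 3.500, attained e.g. along the cycle 0 → 1 → 0 with weight 7 and length 2. So λ(A) = 7/2 = 7/2.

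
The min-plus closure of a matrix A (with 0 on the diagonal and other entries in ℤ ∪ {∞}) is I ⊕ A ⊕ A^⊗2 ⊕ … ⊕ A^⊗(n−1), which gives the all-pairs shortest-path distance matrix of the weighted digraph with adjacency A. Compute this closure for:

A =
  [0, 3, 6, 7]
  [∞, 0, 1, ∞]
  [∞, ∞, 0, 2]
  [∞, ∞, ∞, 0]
Closure =
  [0, 3, 4, 6]
  [∞, 0, 1, 3]
  [∞, ∞, 0, 2]
  [∞, ∞, ∞, 0]

This is the Floyd-Warshall all-pairs shortest-path computation. For each intermediate vertex k = 0, 1, …, 3, update dist[i][j] ← min(dist[i][j], dist[i][k] + dist[k][j]). The final matrix gives, for each (i, j), the minimum total weight of any directed path from i to j (possibly empty when i = j).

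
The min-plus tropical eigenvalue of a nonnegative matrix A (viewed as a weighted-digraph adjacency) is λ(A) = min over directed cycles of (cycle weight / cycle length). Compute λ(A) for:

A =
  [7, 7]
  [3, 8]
λ(A) = 5

Enumerate directed cycles and compute their means (weight / length). Sample:
  cycle 0 → 0: weight = 7, length = 1, mean = 7/1 ≈ 7.000
  cycle 1 → 1: weight = 8, length = 1, mean = 8/1 ≈ 8.000
  cycle 0 → 1 → 0: weight = 10, length = 2, mean = 10/2 ≈ 5.000
  cycle 1 → 0 → 1: weight = 10, length = 2, mean = 10/2 ≈ 5.000
Minimum mean = 5.000, attained e.g. along the cycle 0 → 1 → 0 with weight 10 and length 2. So λ(A) = 10/2 = 5.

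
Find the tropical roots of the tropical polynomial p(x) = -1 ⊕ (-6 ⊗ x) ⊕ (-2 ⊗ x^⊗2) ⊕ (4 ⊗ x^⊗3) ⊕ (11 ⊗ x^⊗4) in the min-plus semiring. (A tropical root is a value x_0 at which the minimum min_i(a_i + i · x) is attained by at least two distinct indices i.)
Roots: {-7, -6, -4, 5}

Each tropical root is a break point of the lower envelope of the lines y = a_i + i · x (there are 5 lines, with slopes 0, 1, ..., 4). Only the lines that attain the minimum somewhere contribute to roots; other lines are dominated. Here the surviving (envelope) indices are i = 4, i = 3, i = 2, i = 1, i = 0.
Intersections between consecutive envelope lines give the roots: for adjacent envelope indices i < j the intersection is x = (a_i − a_j) / (j − i). Reading off the sorted break points: {-7, -6, -4, 5}.
Verification: at each break x_0, at least two indices attain the minimum of min_i(a_i + i · x_0).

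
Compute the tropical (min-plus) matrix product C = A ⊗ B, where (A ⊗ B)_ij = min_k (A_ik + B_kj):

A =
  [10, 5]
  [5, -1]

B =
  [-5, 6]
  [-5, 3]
A ⊗ B =
  [0, 8]
  [-6, 2]

Apply the min-plus product entry-by-entry:
  C[0][0] = min over k of (A[0][0] + B[0][0] = 10 + -5 = 5, A[0][1] + B[1][0] = 5 + -5 = 0) = 0 (attained at k = 1)
  C[0][1] = min over k of (A[0][0] + B[0][1] = 10 + 6 = 16, A[0][1] + B[1][1] = 5 + 3 = 8) = 8 (attained at k = 1)
  C[1][0] = min over k of (A[1][0] + B[0][0] = 5 + -5 = 0, A[1][1] + B[1][0] = -1 + -5 = -6) = -6 (attained at k = 1)
  C[1][1] = min over k of (A[1][0] + B[0][1] = 5 + 6 = 11, A[1][1] + B[1][1] = -1 + 3 = 2) = 2 (attained at k = 1)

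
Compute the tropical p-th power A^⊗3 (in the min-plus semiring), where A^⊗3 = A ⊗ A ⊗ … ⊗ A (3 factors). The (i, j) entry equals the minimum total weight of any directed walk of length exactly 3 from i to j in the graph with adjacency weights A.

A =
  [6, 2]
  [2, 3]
A^⊗3 =
  [7, 6]
  [6, 7]

Each entry (A^⊗3)_ij equals the minimum over all length-3 walks i = v_0 → v_1 → … → v_3 = j of Σ_t A[v_t][v_{t+1}]. For example, for (i, j) = (0, 1) we minimise over 4 possible intermediate vertex sequences; the minimum is 6, attained along the walk 0 → 1 → 0 → 1.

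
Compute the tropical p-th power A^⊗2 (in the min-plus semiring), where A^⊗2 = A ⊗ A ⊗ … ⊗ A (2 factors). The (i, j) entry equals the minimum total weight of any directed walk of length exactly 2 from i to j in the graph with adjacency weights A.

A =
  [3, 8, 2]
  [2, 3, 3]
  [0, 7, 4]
A^⊗2 =
  [2, 9, 5]
  [3, 6, 4]
  [3, 8, 2]

Each entry (A^⊗2)_ij equals the minimum over all length-2 walks i = v_0 → v_1 → … → v_2 = j of Σ_t A[v_t][v_{t+1}]. For example, for (i, j) = (0, 2) we minimise over 3 possible intermediate vertex sequences; the minimum is 5, attained along the walk 0 → 0 → 2.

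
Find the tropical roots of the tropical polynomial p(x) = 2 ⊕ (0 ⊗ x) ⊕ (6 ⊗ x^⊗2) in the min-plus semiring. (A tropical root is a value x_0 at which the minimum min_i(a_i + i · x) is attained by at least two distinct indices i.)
Roots: {-6, 2}

Each tropical root is a break point of the lower envelope of the lines y = a_i + i · x (there are 3 lines, with slopes 0, 1, ..., 2). Only the lines that attain the minimum somewhere contribute to roots; other lines are dominated. Here the surviving (envelope) indices are i = 2, i = 1, i = 0.
Intersections between consecutive envelope lines give the roots: for adjacent envelope indices i < j the intersection is x = (a_i − a_j) / (j − i). Reading off the sorted break points: {-6, 2}.
Verification: at each break x_0, at least two indices attain the minimum of min_i(a_i + i · x_0).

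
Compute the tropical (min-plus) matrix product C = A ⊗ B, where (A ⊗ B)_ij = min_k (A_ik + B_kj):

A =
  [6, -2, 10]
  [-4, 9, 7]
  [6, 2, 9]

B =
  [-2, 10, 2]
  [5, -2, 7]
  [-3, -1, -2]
A ⊗ B =
  [3, -4, 5]
  [-6, 6, -2]
  [4, 0, 7]

Apply the min-plus product entry-by-entry:
  C[0][0] = min over k of (A[0][0] + B[0][0] = 6 + -2 = 4, A[0][1] + B[1][0] = -2 + 5 = 3, A[0][2] + B[2][0] = 10 + -3 = 7) = 3 (attained at k = 1)
  C[0][1] = min over k of (A[0][0] + B[0][1] = 6 + 10 = 16, A[0][1] + B[1][1] = -2 + -2 = -4, A[0][2] + B[2][1] = 10 + -1 = 9) = -4 (attained at k = 1)
  C[0][2] = min over k of (A[0][0] + B[0][2] = 6 + 2 = 8, A[0][1] + B[1][2] = -2 + 7 = 5, A[0][2] + B[2][2] = 10 + -2 = 8) = 5 (attained at k = 1)
  C[1][0] = min over k of (A[1][0] + B[0][0] = -4 + -2 = -6, A[1][1] + B[1][0] = 9 + 5 = 14, A[1][2] + B[2][0] = 7 + -3 = 4) = -6 (attained at k = 0)
  C[1][1] = min over k of (A[1][0] + B[0][1] = -4 + 10 = 6, A[1][1] + B[1][1] = 9 + -2 = 7, A[1][2] + B[2][1] = 7 + -1 = 6) = 6 (attained at k = 0)
  C[1][2] = min over k of (A[1][0] + B[0][2] = -4 + 2 = -2, A[1][1] + B[1][2] = 9 + 7 = 16, A[1][2] + B[2][2] = 7 + -2 = 5) = -2 (attained at k = 0)
  C[2][0] = min over k of (A[2][0] + B[0][0] = 6 + -2 = 4, A[2][1] + B[1][0] = 2 + 5 = 7, A[2][2] + B[2][0] = 9 + -3 = 6) = 4 (attained at k = 0)
  C[2][1] = min over k of (A[2][0] + B[0][1] = 6 + 10 = 16, A[2][1] + B[1][1] = 2 + -2 = 0, A[2][2] + B[2][1] = 9 + -1 = 8) = 0 (attained at k = 1)
  C[2][2] = min over k of (A[2][0] + B[0][2] = 6 + 2 = 8, A[2][1] + B[1][2] = 2 + 7 = 9, A[2][2] + B[2][2] = 9 + -2 = 7) = 7 (attained at k = 2)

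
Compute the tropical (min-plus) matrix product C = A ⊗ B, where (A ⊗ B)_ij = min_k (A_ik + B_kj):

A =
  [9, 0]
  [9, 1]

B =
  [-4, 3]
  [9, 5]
A ⊗ B =
  [5, 5]
  [5, 6]

Apply the min-plus product entry-by-entry:
  C[0][0] = min over k of (A[0][0] + B[0][0] = 9 + -4 = 5, A[0][1] + B[1][0] = 0 + 9 = 9) = 5 (attained at k = 0)
  C[0][1] = min over k of (A[0][0] + B[0][1] = 9 + 3 = 12, A[0][1] + B[1][1] = 0 + 5 = 5) = 5 (attained at k = 1)
  C[1][0] = min over k of (A[1][0] + B[0][0] = 9 + -4 = 5, A[1][1] + B[1][0] = 1 + 9 = 10) = 5 (attained at k = 0)
  C[1][1] = min over k of (A[1][0] + B[0][1] = 9 + 3 = 12, A[1][1] + B[1][1] = 1 + 5 = 6) = 6 (attained at k = 1)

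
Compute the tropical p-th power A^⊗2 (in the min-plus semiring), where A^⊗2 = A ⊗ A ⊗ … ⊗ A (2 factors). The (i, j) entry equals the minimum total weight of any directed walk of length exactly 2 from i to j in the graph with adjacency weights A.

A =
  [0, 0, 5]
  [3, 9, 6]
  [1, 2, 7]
A^⊗2 =
  [0, 0, 5]
  [3, 3, 8]
  [1, 1, 6]

Each entry (A^⊗2)_ij equals the minimum over all length-2 walks i = v_0 → v_1 → … → v_2 = j of Σ_t A[v_t][v_{t+1}]. For example, for (i, j) = (0, 2) we minimise over 3 possible intermediate vertex sequences; the minimum is 5, attained along the walk 0 → 0 → 2.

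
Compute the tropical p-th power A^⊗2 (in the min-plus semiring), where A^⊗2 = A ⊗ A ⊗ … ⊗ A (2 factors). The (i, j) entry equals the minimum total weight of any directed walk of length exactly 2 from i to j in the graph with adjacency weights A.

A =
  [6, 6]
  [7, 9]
A^⊗2 =
  [12, 12]
  [13, 13]

Each entry (A^⊗2)_ij equals the minimum over all length-2 walks i = v_0 → v_1 → … → v_2 = j of Σ_t A[v_t][v_{t+1}]. For example, for (i, j) = (0, 1) we minimise over 2 possible intermediate vertex sequences; the minimum is 12, attained along the walk 0 → 0 → 1.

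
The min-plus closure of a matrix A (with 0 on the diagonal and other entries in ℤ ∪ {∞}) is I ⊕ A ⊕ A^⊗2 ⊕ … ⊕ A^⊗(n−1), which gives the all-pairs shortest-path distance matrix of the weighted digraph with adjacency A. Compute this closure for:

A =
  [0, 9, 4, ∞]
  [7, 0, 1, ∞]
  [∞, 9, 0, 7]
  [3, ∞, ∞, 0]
Closure =
  [0, 9, 4, 11]
  [7, 0, 1, 8]
  [10, 9, 0, 7]
  [3, 12, 7, 0]

This is the Floyd-Warshall all-pairs shortest-path computation. For each intermediate vertex k = 0, 1, …, 3, update dist[i][j] ← min(dist[i][j], dist[i][k] + dist[k][j]). The final matrix gives, for each (i, j), the minimum total weight of any directed path from i to j (possibly empty when i = j).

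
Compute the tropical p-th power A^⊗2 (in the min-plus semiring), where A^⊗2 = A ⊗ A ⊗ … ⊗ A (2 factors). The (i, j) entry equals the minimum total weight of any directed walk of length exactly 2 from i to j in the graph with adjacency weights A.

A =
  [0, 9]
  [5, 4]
A^⊗2 =
  [0, 9]
  [5, 8]

Each entry (A^⊗2)_ij equals the minimum over all length-2 walks i = v_0 → v_1 → … → v_2 = j of Σ_t A[v_t][v_{t+1}]. For example, for (i, j) = (0, 1) we minimise over 2 possible intermediate vertex sequences; the minimum is 9, attained along the walk 0 → 0 → 1.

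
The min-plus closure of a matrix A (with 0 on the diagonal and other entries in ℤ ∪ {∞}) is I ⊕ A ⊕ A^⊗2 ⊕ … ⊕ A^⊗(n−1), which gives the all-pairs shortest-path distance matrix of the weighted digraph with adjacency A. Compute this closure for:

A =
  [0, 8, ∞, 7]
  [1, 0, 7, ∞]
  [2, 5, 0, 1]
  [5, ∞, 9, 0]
Closure =
  [0, 8, 15, 7]
  [1, 0, 7, 8]
  [2, 5, 0, 1]
  [5, 13, 9, 0]

This is the Floyd-Warshall all-pairs shortest-path computation. For each intermediate vertex k = 0, 1, …, 3, update dist[i][j] ← min(dist[i][j], dist[i][k] + dist[k][j]). The final matrix gives, for each (i, j), the minimum total weight of any directed path from i to j (possibly empty when i = j).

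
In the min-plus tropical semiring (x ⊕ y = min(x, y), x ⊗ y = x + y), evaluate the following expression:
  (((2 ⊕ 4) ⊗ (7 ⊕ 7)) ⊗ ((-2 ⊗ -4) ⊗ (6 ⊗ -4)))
(((2 ⊕ 4) ⊗ (7 ⊕ 7)) ⊗ ((-2 ⊗ -4) ⊗ (6 ⊗ -4))) = 5

Expand innermost to outermost. Recall ⊕ takes the minimum of its arguments and ⊗ takes their sum. Working out the expression (((2 ⊕ 4) ⊗ (7 ⊕ 7)) ⊗ ((-2 ⊗ -4) ⊗ (6 ⊗ -4))) gives 5.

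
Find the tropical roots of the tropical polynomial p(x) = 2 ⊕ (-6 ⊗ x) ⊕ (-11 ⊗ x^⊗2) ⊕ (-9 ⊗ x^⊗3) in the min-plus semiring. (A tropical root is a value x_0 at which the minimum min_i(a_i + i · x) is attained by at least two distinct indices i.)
Roots: {-2, 5, 8}

Each tropical root is a break point of the lower envelope of the lines y = a_i + i · x (there are 4 lines, with slopes 0, 1, ..., 3). Only the lines that attain the minimum somewhere contribute to roots; other lines are dominated. Here the surviving (envelope) indices are i = 3, i = 2, i = 1, i = 0.
Intersections between consecutive envelope lines give the roots: for adjacent envelope indices i < j the intersection is x = (a_i − a_j) / (j − i). Reading off the sorted break points: {-2, 5, 8}.
Verification: at each break x_0, at least two indices attain the minimum of min_i(a_i + i · x_0).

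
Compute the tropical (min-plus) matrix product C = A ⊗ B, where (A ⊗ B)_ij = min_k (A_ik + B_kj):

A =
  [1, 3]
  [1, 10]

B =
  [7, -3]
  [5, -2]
A ⊗ B =
  [8, -2]
  [8, -2]

Apply the min-plus product entry-by-entry:
  C[0][0] = min over k of (A[0][0] + B[0][0] = 1 + 7 = 8, A[0][1] + B[1][0] = 3 + 5 = 8) = 8 (attained at k = 0)
  C[0][1] = min over k of (A[0][0] + B[0][1] = 1 + -3 = -2, A[0][1] + B[1][1] = 3 + -2 = 1) = -2 (attained at k = 0)
  C[1][0] = min over k of (A[1][0] + B[0][0] = 1 + 7 = 8, A[1][1] + B[1][0] = 10 + 5 = 15) = 8 (attained at k = 0)
  C[1][1] = min over k of (A[1][0] + B[0][1] = 1 + -3 = -2, A[1][1] + B[1][1] = 10 + -2 = 8) = -2 (attained at k = 0)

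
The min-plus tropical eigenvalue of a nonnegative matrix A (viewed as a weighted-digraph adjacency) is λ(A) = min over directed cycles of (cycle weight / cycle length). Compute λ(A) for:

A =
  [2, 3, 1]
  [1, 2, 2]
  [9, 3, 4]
λ(A) = 5/3

Enumerate directed cycles and compute their means (weight / length). Sample:
  cycle 0 → 0: weight = 2, length = 1, mean = 2/1 ≈ 2.000
  cycle 1 → 1: weight = 2, length = 1, mean = 2/1 ≈ 2.000
  cycle 2 → 2: weight = 4, length = 1, mean = 4/1 ≈ 4.000
  cycle 0 → 1 → 0: weight = 4, length = 2, mean = 4/2 ≈ 2.000
  cycle 0 → 2 → 0: weight = 10, length = 2, mean = 10/2 ≈ 5.000
  cycle 1 → 0 → 1: weight = 4, length = 2, mean = 4/2 ≈ 2.000
Minimum mean = 1.667, attained e.g. along the cycle 0 → 2 → 1 → 0 with weight 5 and length 3. So λ(A) = 5/3 = 5/3.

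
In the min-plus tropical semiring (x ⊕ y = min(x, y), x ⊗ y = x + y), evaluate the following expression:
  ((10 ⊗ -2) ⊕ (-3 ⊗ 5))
((10 ⊗ -2) ⊕ (-3 ⊗ 5)) = 2

Expand innermost to outermost. Recall ⊕ takes the minimum of its arguments and ⊗ takes their sum. Working out the expression ((10 ⊗ -2) ⊕ (-3 ⊗ 5)) gives 2.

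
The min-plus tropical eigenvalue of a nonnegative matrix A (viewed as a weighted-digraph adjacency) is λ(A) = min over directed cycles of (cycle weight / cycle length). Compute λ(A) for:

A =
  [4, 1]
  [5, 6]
λ(A) = 3

Enumerate directed cycles and compute their means (weight / length). Sample:
  cycle 0 → 0: weight = 4, length = 1, mean = 4/1 ≈ 4.000
  cycle 1 → 1: weight = 6, length = 1, mean = 6/1 ≈ 6.000
  cycle 0 → 1 → 0: weight = 6, length = 2, mean = 6/2 ≈ 3.000
  cycle 1 → 0 → 1: weight = 6, length = 2, mean = 6/2 ≈ 3.000
Minimum mean = 3.000, attained e.g. along the cycle 0 → 1 → 0 with weight 6 and length 2. So λ(A) = 6/2 = 3.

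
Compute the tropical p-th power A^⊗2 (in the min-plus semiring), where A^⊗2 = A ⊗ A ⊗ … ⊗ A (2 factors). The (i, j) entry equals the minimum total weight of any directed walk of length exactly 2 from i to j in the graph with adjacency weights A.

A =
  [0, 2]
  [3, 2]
A^⊗2 =
  [0, 2]
  [3, 4]

Each entry (A^⊗2)_ij equals the minimum over all length-2 walks i = v_0 → v_1 → … → v_2 = j of Σ_t A[v_t][v_{t+1}]. For example, for (i, j) = (0, 1) we minimise over 2 possible intermediate vertex sequences; the minimum is 2, attained along the walk 0 → 0 → 1.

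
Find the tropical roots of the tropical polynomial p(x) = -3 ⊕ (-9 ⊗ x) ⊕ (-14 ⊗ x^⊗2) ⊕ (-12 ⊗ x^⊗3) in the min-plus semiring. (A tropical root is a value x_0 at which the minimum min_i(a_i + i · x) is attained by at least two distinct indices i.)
Roots: {-2, 5, 6}

Each tropical root is a break point of the lower envelope of the lines y = a_i + i · x (there are 4 lines, with slopes 0, 1, ..., 3). Only the lines that attain the minimum somewhere contribute to roots; other lines are dominated. Here the surviving (envelope) indices are i = 3, i = 2, i = 1, i = 0.
Intersections between consecutive envelope lines give the roots: for adjacent envelope indices i < j the intersection is x = (a_i − a_j) / (j − i). Reading off the sorted break points: {-2, 5, 6}.
Verification: at each break x_0, at least two indices attain the minimum of min_i(a_i + i · x_0).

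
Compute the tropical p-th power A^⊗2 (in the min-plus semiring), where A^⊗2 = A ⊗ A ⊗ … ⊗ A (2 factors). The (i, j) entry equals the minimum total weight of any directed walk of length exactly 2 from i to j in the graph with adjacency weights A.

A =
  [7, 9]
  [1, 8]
A^⊗2 =
  [10, 16]
  [8, 10]

Each entry (A^⊗2)_ij equals the minimum over all length-2 walks i = v_0 → v_1 → … → v_2 = j of Σ_t A[v_t][v_{t+1}]. For example, for (i, j) = (0, 1) we minimise over 2 possible intermediate vertex sequences; the minimum is 16, attained along the walk 0 → 0 → 1.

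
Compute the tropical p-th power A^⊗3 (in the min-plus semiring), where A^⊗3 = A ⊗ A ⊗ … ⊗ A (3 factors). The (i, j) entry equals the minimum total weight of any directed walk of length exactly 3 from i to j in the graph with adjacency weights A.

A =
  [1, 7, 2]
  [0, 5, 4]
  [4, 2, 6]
A^⊗3 =
  [3, 5, 4]
  [2, 4, 3]
  [3, 8, 4]

Each entry (A^⊗3)_ij equals the minimum over all length-3 walks i = v_0 → v_1 → … → v_3 = j of Σ_t A[v_t][v_{t+1}]. For example, for (i, j) = (0, 2) we minimise over 9 possible intermediate vertex sequences; the minimum is 4, attained along the walk 0 → 0 → 0 → 2.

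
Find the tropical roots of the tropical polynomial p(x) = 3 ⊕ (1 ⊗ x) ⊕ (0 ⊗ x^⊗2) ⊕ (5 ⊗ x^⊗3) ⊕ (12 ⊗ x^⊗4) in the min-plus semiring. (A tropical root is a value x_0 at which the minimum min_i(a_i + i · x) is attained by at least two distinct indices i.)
Roots: {-7, -5, 1, 2}

Each tropical root is a break point of the lower envelope of the lines y = a_i + i · x (there are 5 lines, with slopes 0, 1, ..., 4). Only the lines that attain the minimum somewhere contribute to roots; other lines are dominated. Here the surviving (envelope) indices are i = 4, i = 3, i = 2, i = 1, i = 0.
Intersections between consecutive envelope lines give the roots: for adjacent envelope indices i < j the intersection is x = (a_i − a_j) / (j − i). Reading off the sorted break points: {-7, -5, 1, 2}.
Verification: at each break x_0, at least two indices attain the minimum of min_i(a_i + i · x_0).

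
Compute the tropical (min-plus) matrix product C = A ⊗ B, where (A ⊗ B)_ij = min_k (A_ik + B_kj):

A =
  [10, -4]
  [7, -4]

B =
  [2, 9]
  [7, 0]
A ⊗ B =
  [3, -4]
  [3, -4]

Apply the min-plus product entry-by-entry:
  C[0][0] = min over k of (A[0][0] + B[0][0] = 10 + 2 = 12, A[0][1] + B[1][0] = -4 + 7 = 3) = 3 (attained at k = 1)
  C[0][1] = min over k of (A[0][0] + B[0][1] = 10 + 9 = 19, A[0][1] + B[1][1] = -4 + 0 = -4) = -4 (attained at k = 1)
  C[1][0] = min over k of (A[1][0] + B[0][0] = 7 + 2 = 9, A[1][1] + B[1][0] = -4 + 7 = 3) = 3 (attained at k = 1)
  C[1][1] = min over k of (A[1][0] + B[0][1] = 7 + 9 = 16, A[1][1] + B[1][1] = -4 + 0 = -4) = -4 (attained at k = 1)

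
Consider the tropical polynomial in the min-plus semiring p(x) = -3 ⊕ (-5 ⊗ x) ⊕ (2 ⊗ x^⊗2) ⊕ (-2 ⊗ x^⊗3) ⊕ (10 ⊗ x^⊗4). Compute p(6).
p(6) = -3

A tropical monomial a ⊗ x^⊗i evaluates to a + i · x. Evaluating each term at x = 6:
  Term 0 contributes -3 + 0 · 6 = -3
  Term 1 contributes -5 + 1 · 6 = 1
  Term 2 contributes 2 + 2 · 6 = 14
  Term 3 contributes -2 + 3 · 6 = 16
  Term 4 contributes 10 + 4 · 6 = 34
p(6) = ⊕ of these = min[-3, 1, 14, 16, 34] = -3.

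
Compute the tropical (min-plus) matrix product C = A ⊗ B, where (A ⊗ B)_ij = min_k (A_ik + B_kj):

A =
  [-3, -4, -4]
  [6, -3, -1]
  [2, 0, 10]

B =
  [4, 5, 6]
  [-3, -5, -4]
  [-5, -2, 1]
A ⊗ B =
  [-9, -9, -8]
  [-6, -8, -7]
  [-3, -5, -4]

Apply the min-plus product entry-by-entry:
  C[0][0] = min over k of (A[0][0] + B[0][0] = -3 + 4 = 1, A[0][1] + B[1][0] = -4 + -3 = -7, A[0][2] + B[2][0] = -4 + -5 = -9) = -9 (attained at k = 2)
  C[0][1] = min over k of (A[0][0] + B[0][1] = -3 + 5 = 2, A[0][1] + B[1][1] = -4 + -5 = -9, A[0][2] + B[2][1] = -4 + -2 = -6) = -9 (attained at k = 1)
  C[0][2] = min over k of (A[0][0] + B[0][2] = -3 + 6 = 3, A[0][1] + B[1][2] = -4 + -4 = -8, A[0][2] + B[2][2] = -4 + 1 = -3) = -8 (attained at k = 1)
  C[1][0] = min over k of (A[1][0] + B[0][0] = 6 + 4 = 10, A[1][1] + B[1][0] = -3 + -3 = -6, A[1][2] + B[2][0] = -1 + -5 = -6) = -6 (attained at k = 1)
  C[1][1] = min over k of (A[1][0] + B[0][1] = 6 + 5 = 11, A[1][1] + B[1][1] = -3 + -5 = -8, A[1][2] + B[2][1] = -1 + -2 = -3) = -8 (attained at k = 1)
  C[1][2] = min over k of (A[1][0] + B[0][2] = 6 + 6 = 12, A[1][1] + B[1][2] = -3 + -4 = -7, A[1][2] + B[2][2] = -1 + 1 = 0) = -7 (attained at k = 1)
  C[2][0] = min over k of (A[2][0] + B[0][0] = 2 + 4 = 6, A[2][1] + B[1][0] = 0 + -3 = -3, A[2][2] + B[2][0] = 10 + -5 = 5) = -3 (attained at k = 1)
  C[2][1] = min over k of (A[2][0] + B[0][1] = 2 + 5 = 7, A[2][1] + B[1][1] = 0 + -5 = -5, A[2][2] + B[2][1] = 10 + -2 = 8) = -5 (attained at k = 1)
  C[2][2] = min over k of (A[2][0] + B[0][2] = 2 + 6 = 8, A[2][1] + B[1][2] = 0 + -4 = -4, A[2][2] + B[2][2] = 10 + 1 = 11) = -4 (attained at k = 1)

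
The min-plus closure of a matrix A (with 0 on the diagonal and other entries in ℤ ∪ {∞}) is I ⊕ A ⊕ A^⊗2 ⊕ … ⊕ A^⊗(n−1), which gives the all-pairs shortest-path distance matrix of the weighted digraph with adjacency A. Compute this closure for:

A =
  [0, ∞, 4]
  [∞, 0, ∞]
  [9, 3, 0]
Closure =
  [0, 7, 4]
  [∞, 0, ∞]
  [9, 3, 0]

This is the Floyd-Warshall all-pairs shortest-path computation. For each intermediate vertex k = 0, 1, …, 2, update dist[i][j] ← min(dist[i][j], dist[i][k] + dist[k][j]). The final matrix gives, for each (i, j), the minimum total weight of any directed path from i to j (possibly empty when i = j).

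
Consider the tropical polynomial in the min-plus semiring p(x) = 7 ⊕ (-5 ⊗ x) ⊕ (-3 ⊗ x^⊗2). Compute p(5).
p(5) = 0

A tropical monomial a ⊗ x^⊗i evaluates to a + i · x. Evaluating each term at x = 5:
  Term 0 contributes 7 + 0 · 5 = 7
  Term 1 contributes -5 + 1 · 5 = 0
  Term 2 contributes -3 + 2 · 5 = 7
p(5) = ⊕ of these = min[7, 0, 7] = 0.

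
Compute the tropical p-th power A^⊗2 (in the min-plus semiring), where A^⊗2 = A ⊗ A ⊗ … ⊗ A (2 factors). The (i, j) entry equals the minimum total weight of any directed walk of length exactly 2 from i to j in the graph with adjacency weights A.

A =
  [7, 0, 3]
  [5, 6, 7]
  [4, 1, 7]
A^⊗2 =
  [5, 4, 7]
  [11, 5, 8]
  [6, 4, 7]

Each entry (A^⊗2)_ij equals the minimum over all length-2 walks i = v_0 → v_1 → … → v_2 = j of Σ_t A[v_t][v_{t+1}]. For example, for (i, j) = (0, 2) we minimise over 3 possible intermediate vertex sequences; the minimum is 7, attained along the walk 0 → 1 → 2.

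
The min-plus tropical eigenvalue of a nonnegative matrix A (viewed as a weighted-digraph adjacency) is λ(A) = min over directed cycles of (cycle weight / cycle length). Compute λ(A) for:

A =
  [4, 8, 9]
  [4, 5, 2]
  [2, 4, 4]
λ(A) = 3

Enumerate directed cycles and compute their means (weight / length). Sample:
  cycle 0 → 0: weight = 4, length = 1, mean = 4/1 ≈ 4.000
  cycle 1 → 1: weight = 5, length = 1, mean = 5/1 ≈ 5.000
  cycle 2 → 2: weight = 4, length = 1, mean = 4/1 ≈ 4.000
  cycle 0 → 1 → 0: weight = 12, length = 2, mean = 12/2 ≈ 6.000
  cycle 0 → 2 → 0: weight = 11, length = 2, mean = 11/2 ≈ 5.500
  cycle 1 → 0 → 1: weight = 12, length = 2, mean = 12/2 ≈ 6.000
Minimum mean = 3.000, attained e.g. along the cycle 1 → 2 → 1 with weight 6 and length 2. So λ(A) = 6/2 = 3.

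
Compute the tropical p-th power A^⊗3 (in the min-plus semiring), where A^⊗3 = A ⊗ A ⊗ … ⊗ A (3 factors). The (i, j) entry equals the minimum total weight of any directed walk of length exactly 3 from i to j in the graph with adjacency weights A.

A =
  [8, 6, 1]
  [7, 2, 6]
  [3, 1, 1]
A^⊗3 =
  [5, 3, 3]
  [10, 6, 8]
  [5, 3, 3]

Each entry (A^⊗3)_ij equals the minimum over all length-3 walks i = v_0 → v_1 → … → v_3 = j of Σ_t A[v_t][v_{t+1}]. For example, for (i, j) = (0, 2) we minimise over 9 possible intermediate vertex sequences; the minimum is 3, attained along the walk 0 → 2 → 2 → 2.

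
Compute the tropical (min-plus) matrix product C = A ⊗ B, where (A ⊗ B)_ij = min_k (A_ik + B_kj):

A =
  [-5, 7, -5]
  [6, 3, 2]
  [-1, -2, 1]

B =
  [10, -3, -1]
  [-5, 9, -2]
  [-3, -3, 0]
A ⊗ B =
  [-8, -8, -6]
  [-2, -1, 1]
  [-7, -4, -4]

Apply the min-plus product entry-by-entry:
  C[0][0] = min over k of (A[0][0] + B[0][0] = -5 + 10 = 5, A[0][1] + B[1][0] = 7 + -5 = 2, A[0][2] + B[2][0] = -5 + -3 = -8) = -8 (attained at k = 2)
  C[0][1] = min over k of (A[0][0] + B[0][1] = -5 + -3 = -8, A[0][1] + B[1][1] = 7 + 9 = 16, A[0][2] + B[2][1] = -5 + -3 = -8) = -8 (attained at k = 0)
  C[0][2] = min over k of (A[0][0] + B[0][2] = -5 + -1 = -6, A[0][1] + B[1][2] = 7 + -2 = 5, A[0][2] + B[2][2] = -5 + 0 = -5) = -6 (attained at k = 0)
  C[1][0] = min over k of (A[1][0] + B[0][0] = 6 + 10 = 16, A[1][1] + B[1][0] = 3 + -5 = -2, A[1][2] + B[2][0] = 2 + -3 = -1) = -2 (attained at k = 1)
  C[1][1] = min over k of (A[1][0] + B[0][1] = 6 + -3 = 3, A[1][1] + B[1][1] = 3 + 9 = 12, A[1][2] + B[2][1] = 2 + -3 = -1) = -1 (attained at k = 2)
  C[1][2] = min over k of (A[1][0] + B[0][2] = 6 + -1 = 5, A[1][1] + B[1][2] = 3 + -2 = 1, A[1][2] + B[2][2] = 2 + 0 = 2) = 1 (attained at k = 1)
  C[2][0] = min over k of (A[2][0] + B[0][0] = -1 + 10 = 9, A[2][1] + B[1][0] = -2 + -5 = -7, A[2][2] + B[2][0] = 1 + -3 = -2) = -7 (attained at k = 1)
  C[2][1] = min over k of (A[2][0] + B[0][1] = -1 + -3 = -4, A[2][1] + B[1][1] = -2 + 9 = 7, A[2][2] + B[2][1] = 1 + -3 = -2) = -4 (attained at k = 0)
  C[2][2] = min over k of (A[2][0] + B[0][2] = -1 + -1 = -2, A[2][1] + B[1][2] = -2 + -2 = -4, A[2][2] + B[2][2] = 1 + 0 = 1) = -4 (attained at k = 1)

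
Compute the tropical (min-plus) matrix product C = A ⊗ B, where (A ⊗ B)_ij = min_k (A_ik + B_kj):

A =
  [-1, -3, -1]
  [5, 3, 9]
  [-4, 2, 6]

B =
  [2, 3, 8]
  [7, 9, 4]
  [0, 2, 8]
A ⊗ B =
  [-1, 1, 1]
  [7, 8, 7]
  [-2, -1, 4]

Apply the min-plus product entry-by-entry:
  C[0][0] = min over k of (A[0][0] + B[0][0] = -1 + 2 = 1, A[0][1] + B[1][0] = -3 + 7 = 4, A[0][2] + B[2][0] = -1 + 0 = -1) = -1 (attained at k = 2)
  C[0][1] = min over k of (A[0][0] + B[0][1] = -1 + 3 = 2, A[0][1] + B[1][1] = -3 + 9 = 6, A[0][2] + B[2][1] = -1 + 2 = 1) = 1 (attained at k = 2)
  C[0][2] = min over k of (A[0][0] + B[0][2] = -1 + 8 = 7, A[0][1] + B[1][2] = -3 + 4 = 1, A[0][2] + B[2][2] = -1 + 8 = 7) = 1 (attained at k = 1)
  C[1][0] = min over k of (A[1][0] + B[0][0] = 5 + 2 = 7, A[1][1] + B[1][0] = 3 + 7 = 10, A[1][2] + B[2][0] = 9 + 0 = 9) = 7 (attained at k = 0)
  C[1][1] = min over k of (A[1][0] + B[0][1] = 5 + 3 = 8, A[1][1] + B[1][1] = 3 + 9 = 12, A[1][2] + B[2][1] = 9 + 2 = 11) = 8 (attained at k = 0)
  C[1][2] = min over k of (A[1][0] + B[0][2] = 5 + 8 = 13, A[1][1] + B[1][2] = 3 + 4 = 7, A[1][2] + B[2][2] = 9 + 8 = 17) = 7 (attained at k = 1)
  C[2][0] = min over k of (A[2][0] + B[0][0] = -4 + 2 = -2, A[2][1] + B[1][0] = 2 + 7 = 9, A[2][2] + B[2][0] = 6 + 0 = 6) = -2 (attained at k = 0)
  C[2][1] = min over k of (A[2][0] + B[0][1] = -4 + 3 = -1, A[2][1] + B[1][1] = 2 + 9 = 11, A[2][2] + B[2][1] = 6 + 2 = 8) = -1 (attained at k = 0)
  C[2][2] = min over k of (A[2][0] + B[0][2] = -4 + 8 = 4, A[2][1] + B[1][2] = 2 + 4 = 6, A[2][2] + B[2][2] = 6 + 8 = 14) = 4 (attained at k = 0)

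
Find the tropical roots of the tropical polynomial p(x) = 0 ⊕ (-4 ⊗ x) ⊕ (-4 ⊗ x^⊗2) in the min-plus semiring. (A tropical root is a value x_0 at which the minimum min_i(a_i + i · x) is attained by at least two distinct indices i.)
Roots: {0, 4}

Each tropical root is a break point of the lower envelope of the lines y = a_i + i · x (there are 3 lines, with slopes 0, 1, ..., 2). Only the lines that attain the minimum somewhere contribute to roots; other lines are dominated. Here the surviving (envelope) indices are i = 2, i = 1, i = 0.
Intersections between consecutive envelope lines give the roots: for adjacent envelope indices i < j the intersection is x = (a_i − a_j) / (j − i). Reading off the sorted break points: {0, 4}.
Verification: at each break x_0, at least two indices attain the minimum of min_i(a_i + i · x_0).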